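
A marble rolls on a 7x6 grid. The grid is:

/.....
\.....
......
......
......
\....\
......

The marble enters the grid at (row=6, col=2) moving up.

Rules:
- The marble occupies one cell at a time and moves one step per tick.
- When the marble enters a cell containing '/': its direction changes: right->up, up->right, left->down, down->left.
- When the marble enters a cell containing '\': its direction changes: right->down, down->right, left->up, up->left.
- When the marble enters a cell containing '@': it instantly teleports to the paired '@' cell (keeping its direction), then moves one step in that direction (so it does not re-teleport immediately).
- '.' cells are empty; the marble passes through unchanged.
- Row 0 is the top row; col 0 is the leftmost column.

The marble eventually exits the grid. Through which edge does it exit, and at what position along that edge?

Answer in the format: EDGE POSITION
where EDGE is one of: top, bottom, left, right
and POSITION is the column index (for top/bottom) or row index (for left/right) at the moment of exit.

Step 1: enter (6,2), '.' pass, move up to (5,2)
Step 2: enter (5,2), '.' pass, move up to (4,2)
Step 3: enter (4,2), '.' pass, move up to (3,2)
Step 4: enter (3,2), '.' pass, move up to (2,2)
Step 5: enter (2,2), '.' pass, move up to (1,2)
Step 6: enter (1,2), '.' pass, move up to (0,2)
Step 7: enter (0,2), '.' pass, move up to (-1,2)
Step 8: at (-1,2) — EXIT via top edge, pos 2

Answer: top 2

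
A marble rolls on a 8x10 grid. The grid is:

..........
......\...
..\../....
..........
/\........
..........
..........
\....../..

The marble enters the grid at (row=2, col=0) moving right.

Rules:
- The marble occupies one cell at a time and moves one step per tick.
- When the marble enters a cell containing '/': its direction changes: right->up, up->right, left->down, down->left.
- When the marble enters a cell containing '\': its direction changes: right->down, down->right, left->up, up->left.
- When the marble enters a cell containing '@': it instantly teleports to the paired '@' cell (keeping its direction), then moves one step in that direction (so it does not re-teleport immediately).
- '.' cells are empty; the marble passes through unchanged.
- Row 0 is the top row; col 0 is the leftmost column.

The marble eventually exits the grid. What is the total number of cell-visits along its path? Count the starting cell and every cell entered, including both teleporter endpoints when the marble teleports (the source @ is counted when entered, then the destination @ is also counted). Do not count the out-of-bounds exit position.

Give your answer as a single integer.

Answer: 8

Derivation:
Step 1: enter (2,0), '.' pass, move right to (2,1)
Step 2: enter (2,1), '.' pass, move right to (2,2)
Step 3: enter (2,2), '\' deflects right->down, move down to (3,2)
Step 4: enter (3,2), '.' pass, move down to (4,2)
Step 5: enter (4,2), '.' pass, move down to (5,2)
Step 6: enter (5,2), '.' pass, move down to (6,2)
Step 7: enter (6,2), '.' pass, move down to (7,2)
Step 8: enter (7,2), '.' pass, move down to (8,2)
Step 9: at (8,2) — EXIT via bottom edge, pos 2
Path length (cell visits): 8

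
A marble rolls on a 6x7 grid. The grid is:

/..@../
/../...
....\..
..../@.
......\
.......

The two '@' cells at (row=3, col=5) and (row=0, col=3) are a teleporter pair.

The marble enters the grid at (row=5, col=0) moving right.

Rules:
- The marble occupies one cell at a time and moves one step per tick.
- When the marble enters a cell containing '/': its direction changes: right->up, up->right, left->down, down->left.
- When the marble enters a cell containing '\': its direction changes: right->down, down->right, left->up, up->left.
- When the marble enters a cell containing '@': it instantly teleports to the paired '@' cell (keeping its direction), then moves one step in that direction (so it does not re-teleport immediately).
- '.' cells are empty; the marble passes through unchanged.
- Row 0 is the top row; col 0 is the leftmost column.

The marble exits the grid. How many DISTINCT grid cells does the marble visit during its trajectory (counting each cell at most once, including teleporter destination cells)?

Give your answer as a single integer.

Step 1: enter (5,0), '.' pass, move right to (5,1)
Step 2: enter (5,1), '.' pass, move right to (5,2)
Step 3: enter (5,2), '.' pass, move right to (5,3)
Step 4: enter (5,3), '.' pass, move right to (5,4)
Step 5: enter (5,4), '.' pass, move right to (5,5)
Step 6: enter (5,5), '.' pass, move right to (5,6)
Step 7: enter (5,6), '.' pass, move right to (5,7)
Step 8: at (5,7) — EXIT via right edge, pos 5
Distinct cells visited: 7 (path length 7)

Answer: 7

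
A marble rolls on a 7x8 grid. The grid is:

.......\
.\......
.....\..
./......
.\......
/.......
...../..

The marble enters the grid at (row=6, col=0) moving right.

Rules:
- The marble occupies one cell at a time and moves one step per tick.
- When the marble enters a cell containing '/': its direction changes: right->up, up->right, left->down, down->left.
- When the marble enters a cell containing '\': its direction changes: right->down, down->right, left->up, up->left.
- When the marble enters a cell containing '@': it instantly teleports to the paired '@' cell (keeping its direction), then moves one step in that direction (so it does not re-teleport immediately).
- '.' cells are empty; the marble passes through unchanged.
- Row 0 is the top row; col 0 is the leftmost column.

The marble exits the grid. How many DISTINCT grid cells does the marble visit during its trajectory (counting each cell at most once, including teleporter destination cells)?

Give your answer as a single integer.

Step 1: enter (6,0), '.' pass, move right to (6,1)
Step 2: enter (6,1), '.' pass, move right to (6,2)
Step 3: enter (6,2), '.' pass, move right to (6,3)
Step 4: enter (6,3), '.' pass, move right to (6,4)
Step 5: enter (6,4), '.' pass, move right to (6,5)
Step 6: enter (6,5), '/' deflects right->up, move up to (5,5)
Step 7: enter (5,5), '.' pass, move up to (4,5)
Step 8: enter (4,5), '.' pass, move up to (3,5)
Step 9: enter (3,5), '.' pass, move up to (2,5)
Step 10: enter (2,5), '\' deflects up->left, move left to (2,4)
Step 11: enter (2,4), '.' pass, move left to (2,3)
Step 12: enter (2,3), '.' pass, move left to (2,2)
Step 13: enter (2,2), '.' pass, move left to (2,1)
Step 14: enter (2,1), '.' pass, move left to (2,0)
Step 15: enter (2,0), '.' pass, move left to (2,-1)
Step 16: at (2,-1) — EXIT via left edge, pos 2
Distinct cells visited: 15 (path length 15)

Answer: 15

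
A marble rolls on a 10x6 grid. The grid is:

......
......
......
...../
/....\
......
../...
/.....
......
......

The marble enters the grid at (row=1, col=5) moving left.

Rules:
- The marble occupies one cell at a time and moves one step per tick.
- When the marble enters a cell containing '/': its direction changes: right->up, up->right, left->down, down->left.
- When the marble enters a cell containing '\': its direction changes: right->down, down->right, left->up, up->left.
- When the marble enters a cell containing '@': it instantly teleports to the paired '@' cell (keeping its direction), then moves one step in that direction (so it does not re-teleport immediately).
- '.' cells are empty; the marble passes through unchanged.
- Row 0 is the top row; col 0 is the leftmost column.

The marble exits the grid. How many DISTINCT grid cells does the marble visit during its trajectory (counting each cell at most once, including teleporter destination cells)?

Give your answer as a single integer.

Step 1: enter (1,5), '.' pass, move left to (1,4)
Step 2: enter (1,4), '.' pass, move left to (1,3)
Step 3: enter (1,3), '.' pass, move left to (1,2)
Step 4: enter (1,2), '.' pass, move left to (1,1)
Step 5: enter (1,1), '.' pass, move left to (1,0)
Step 6: enter (1,0), '.' pass, move left to (1,-1)
Step 7: at (1,-1) — EXIT via left edge, pos 1
Distinct cells visited: 6 (path length 6)

Answer: 6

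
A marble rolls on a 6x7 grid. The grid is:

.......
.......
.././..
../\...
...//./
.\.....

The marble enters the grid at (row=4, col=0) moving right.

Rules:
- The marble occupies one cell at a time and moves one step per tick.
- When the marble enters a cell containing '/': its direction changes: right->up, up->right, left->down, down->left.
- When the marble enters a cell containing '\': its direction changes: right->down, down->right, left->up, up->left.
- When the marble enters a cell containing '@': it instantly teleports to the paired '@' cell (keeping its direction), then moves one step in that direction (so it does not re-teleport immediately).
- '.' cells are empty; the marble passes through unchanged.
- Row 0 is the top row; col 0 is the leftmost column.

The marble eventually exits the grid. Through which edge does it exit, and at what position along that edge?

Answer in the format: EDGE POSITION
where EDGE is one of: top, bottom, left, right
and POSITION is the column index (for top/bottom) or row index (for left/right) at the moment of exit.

Answer: bottom 2

Derivation:
Step 1: enter (4,0), '.' pass, move right to (4,1)
Step 2: enter (4,1), '.' pass, move right to (4,2)
Step 3: enter (4,2), '.' pass, move right to (4,3)
Step 4: enter (4,3), '/' deflects right->up, move up to (3,3)
Step 5: enter (3,3), '\' deflects up->left, move left to (3,2)
Step 6: enter (3,2), '/' deflects left->down, move down to (4,2)
Step 7: enter (4,2), '.' pass, move down to (5,2)
Step 8: enter (5,2), '.' pass, move down to (6,2)
Step 9: at (6,2) — EXIT via bottom edge, pos 2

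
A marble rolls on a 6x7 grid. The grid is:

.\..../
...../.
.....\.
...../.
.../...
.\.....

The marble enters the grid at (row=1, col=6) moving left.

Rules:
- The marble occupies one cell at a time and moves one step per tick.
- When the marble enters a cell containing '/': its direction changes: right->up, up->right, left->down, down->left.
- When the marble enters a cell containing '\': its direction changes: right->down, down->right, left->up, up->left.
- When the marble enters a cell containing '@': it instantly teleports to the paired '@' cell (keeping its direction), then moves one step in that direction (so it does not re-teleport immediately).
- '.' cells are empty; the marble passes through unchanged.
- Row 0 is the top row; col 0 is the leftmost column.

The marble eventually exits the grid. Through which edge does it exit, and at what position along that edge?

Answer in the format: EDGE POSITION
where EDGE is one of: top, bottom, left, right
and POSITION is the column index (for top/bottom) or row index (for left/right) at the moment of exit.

Step 1: enter (1,6), '.' pass, move left to (1,5)
Step 2: enter (1,5), '/' deflects left->down, move down to (2,5)
Step 3: enter (2,5), '\' deflects down->right, move right to (2,6)
Step 4: enter (2,6), '.' pass, move right to (2,7)
Step 5: at (2,7) — EXIT via right edge, pos 2

Answer: right 2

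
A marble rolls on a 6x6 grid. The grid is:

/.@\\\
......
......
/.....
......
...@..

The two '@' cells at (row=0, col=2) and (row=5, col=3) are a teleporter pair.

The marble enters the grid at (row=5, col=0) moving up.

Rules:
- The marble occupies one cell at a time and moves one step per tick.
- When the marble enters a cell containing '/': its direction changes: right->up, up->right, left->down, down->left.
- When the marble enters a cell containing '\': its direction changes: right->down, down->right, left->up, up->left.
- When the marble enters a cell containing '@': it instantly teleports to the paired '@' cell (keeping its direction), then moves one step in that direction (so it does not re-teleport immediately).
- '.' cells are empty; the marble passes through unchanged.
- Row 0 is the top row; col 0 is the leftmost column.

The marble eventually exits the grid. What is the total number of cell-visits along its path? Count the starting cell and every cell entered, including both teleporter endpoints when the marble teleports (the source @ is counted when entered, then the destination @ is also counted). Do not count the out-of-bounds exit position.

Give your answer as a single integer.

Answer: 8

Derivation:
Step 1: enter (5,0), '.' pass, move up to (4,0)
Step 2: enter (4,0), '.' pass, move up to (3,0)
Step 3: enter (3,0), '/' deflects up->right, move right to (3,1)
Step 4: enter (3,1), '.' pass, move right to (3,2)
Step 5: enter (3,2), '.' pass, move right to (3,3)
Step 6: enter (3,3), '.' pass, move right to (3,4)
Step 7: enter (3,4), '.' pass, move right to (3,5)
Step 8: enter (3,5), '.' pass, move right to (3,6)
Step 9: at (3,6) — EXIT via right edge, pos 3
Path length (cell visits): 8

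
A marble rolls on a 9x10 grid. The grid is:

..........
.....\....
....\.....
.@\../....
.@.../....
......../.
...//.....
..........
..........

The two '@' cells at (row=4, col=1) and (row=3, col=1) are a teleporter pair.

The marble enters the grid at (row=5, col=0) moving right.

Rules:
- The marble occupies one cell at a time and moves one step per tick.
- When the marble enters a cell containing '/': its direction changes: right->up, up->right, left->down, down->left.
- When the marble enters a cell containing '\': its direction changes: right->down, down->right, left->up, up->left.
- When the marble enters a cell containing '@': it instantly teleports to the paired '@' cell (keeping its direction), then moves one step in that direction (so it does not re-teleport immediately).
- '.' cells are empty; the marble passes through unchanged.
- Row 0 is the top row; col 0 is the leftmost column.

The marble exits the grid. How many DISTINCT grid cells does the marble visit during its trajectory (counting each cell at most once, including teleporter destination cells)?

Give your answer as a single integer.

Step 1: enter (5,0), '.' pass, move right to (5,1)
Step 2: enter (5,1), '.' pass, move right to (5,2)
Step 3: enter (5,2), '.' pass, move right to (5,3)
Step 4: enter (5,3), '.' pass, move right to (5,4)
Step 5: enter (5,4), '.' pass, move right to (5,5)
Step 6: enter (5,5), '.' pass, move right to (5,6)
Step 7: enter (5,6), '.' pass, move right to (5,7)
Step 8: enter (5,7), '.' pass, move right to (5,8)
Step 9: enter (5,8), '/' deflects right->up, move up to (4,8)
Step 10: enter (4,8), '.' pass, move up to (3,8)
Step 11: enter (3,8), '.' pass, move up to (2,8)
Step 12: enter (2,8), '.' pass, move up to (1,8)
Step 13: enter (1,8), '.' pass, move up to (0,8)
Step 14: enter (0,8), '.' pass, move up to (-1,8)
Step 15: at (-1,8) — EXIT via top edge, pos 8
Distinct cells visited: 14 (path length 14)

Answer: 14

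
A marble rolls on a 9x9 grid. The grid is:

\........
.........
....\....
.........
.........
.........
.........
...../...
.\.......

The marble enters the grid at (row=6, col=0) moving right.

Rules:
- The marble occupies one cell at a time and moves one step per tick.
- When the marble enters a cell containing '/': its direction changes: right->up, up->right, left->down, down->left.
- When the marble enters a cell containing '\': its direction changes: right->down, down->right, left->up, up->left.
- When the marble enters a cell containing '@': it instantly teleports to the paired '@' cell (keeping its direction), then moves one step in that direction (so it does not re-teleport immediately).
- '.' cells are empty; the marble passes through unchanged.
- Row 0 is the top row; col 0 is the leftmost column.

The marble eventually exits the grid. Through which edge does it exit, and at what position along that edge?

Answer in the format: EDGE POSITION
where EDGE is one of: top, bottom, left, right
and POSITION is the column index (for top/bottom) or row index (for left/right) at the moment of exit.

Step 1: enter (6,0), '.' pass, move right to (6,1)
Step 2: enter (6,1), '.' pass, move right to (6,2)
Step 3: enter (6,2), '.' pass, move right to (6,3)
Step 4: enter (6,3), '.' pass, move right to (6,4)
Step 5: enter (6,4), '.' pass, move right to (6,5)
Step 6: enter (6,5), '.' pass, move right to (6,6)
Step 7: enter (6,6), '.' pass, move right to (6,7)
Step 8: enter (6,7), '.' pass, move right to (6,8)
Step 9: enter (6,8), '.' pass, move right to (6,9)
Step 10: at (6,9) — EXIT via right edge, pos 6

Answer: right 6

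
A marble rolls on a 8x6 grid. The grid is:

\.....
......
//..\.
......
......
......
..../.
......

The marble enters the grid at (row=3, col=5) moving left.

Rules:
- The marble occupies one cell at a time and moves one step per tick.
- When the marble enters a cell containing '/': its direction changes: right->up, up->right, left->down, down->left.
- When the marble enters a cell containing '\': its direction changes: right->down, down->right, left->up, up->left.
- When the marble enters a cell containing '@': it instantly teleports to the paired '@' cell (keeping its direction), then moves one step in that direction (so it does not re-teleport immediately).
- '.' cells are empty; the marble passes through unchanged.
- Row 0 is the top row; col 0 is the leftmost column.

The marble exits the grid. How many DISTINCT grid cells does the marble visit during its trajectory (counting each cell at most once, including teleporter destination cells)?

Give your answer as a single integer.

Step 1: enter (3,5), '.' pass, move left to (3,4)
Step 2: enter (3,4), '.' pass, move left to (3,3)
Step 3: enter (3,3), '.' pass, move left to (3,2)
Step 4: enter (3,2), '.' pass, move left to (3,1)
Step 5: enter (3,1), '.' pass, move left to (3,0)
Step 6: enter (3,0), '.' pass, move left to (3,-1)
Step 7: at (3,-1) — EXIT via left edge, pos 3
Distinct cells visited: 6 (path length 6)

Answer: 6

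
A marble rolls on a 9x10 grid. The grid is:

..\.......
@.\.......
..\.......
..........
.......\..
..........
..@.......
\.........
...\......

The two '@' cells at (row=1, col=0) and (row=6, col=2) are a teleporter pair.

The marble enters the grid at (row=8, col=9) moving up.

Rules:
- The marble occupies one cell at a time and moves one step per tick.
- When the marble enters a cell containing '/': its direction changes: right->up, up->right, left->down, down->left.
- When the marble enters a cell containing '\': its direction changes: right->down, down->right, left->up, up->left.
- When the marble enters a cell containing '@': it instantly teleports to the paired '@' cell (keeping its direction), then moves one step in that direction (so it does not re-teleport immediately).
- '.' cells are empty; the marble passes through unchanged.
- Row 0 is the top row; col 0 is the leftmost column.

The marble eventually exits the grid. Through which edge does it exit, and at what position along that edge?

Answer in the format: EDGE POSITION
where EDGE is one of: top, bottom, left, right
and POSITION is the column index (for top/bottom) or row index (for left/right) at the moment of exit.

Answer: top 9

Derivation:
Step 1: enter (8,9), '.' pass, move up to (7,9)
Step 2: enter (7,9), '.' pass, move up to (6,9)
Step 3: enter (6,9), '.' pass, move up to (5,9)
Step 4: enter (5,9), '.' pass, move up to (4,9)
Step 5: enter (4,9), '.' pass, move up to (3,9)
Step 6: enter (3,9), '.' pass, move up to (2,9)
Step 7: enter (2,9), '.' pass, move up to (1,9)
Step 8: enter (1,9), '.' pass, move up to (0,9)
Step 9: enter (0,9), '.' pass, move up to (-1,9)
Step 10: at (-1,9) — EXIT via top edge, pos 9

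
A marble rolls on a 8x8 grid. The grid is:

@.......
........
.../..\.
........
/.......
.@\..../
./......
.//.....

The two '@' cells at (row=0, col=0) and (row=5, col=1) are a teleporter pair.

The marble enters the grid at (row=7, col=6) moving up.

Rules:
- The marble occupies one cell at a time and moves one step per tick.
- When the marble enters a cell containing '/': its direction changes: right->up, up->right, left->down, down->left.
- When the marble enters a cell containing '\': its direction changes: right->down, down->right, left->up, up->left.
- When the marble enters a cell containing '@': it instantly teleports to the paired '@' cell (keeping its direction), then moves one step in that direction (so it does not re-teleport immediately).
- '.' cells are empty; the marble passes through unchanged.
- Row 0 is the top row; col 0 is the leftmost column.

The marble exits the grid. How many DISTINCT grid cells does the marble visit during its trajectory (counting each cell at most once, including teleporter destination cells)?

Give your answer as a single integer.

Step 1: enter (7,6), '.' pass, move up to (6,6)
Step 2: enter (6,6), '.' pass, move up to (5,6)
Step 3: enter (5,6), '.' pass, move up to (4,6)
Step 4: enter (4,6), '.' pass, move up to (3,6)
Step 5: enter (3,6), '.' pass, move up to (2,6)
Step 6: enter (2,6), '\' deflects up->left, move left to (2,5)
Step 7: enter (2,5), '.' pass, move left to (2,4)
Step 8: enter (2,4), '.' pass, move left to (2,3)
Step 9: enter (2,3), '/' deflects left->down, move down to (3,3)
Step 10: enter (3,3), '.' pass, move down to (4,3)
Step 11: enter (4,3), '.' pass, move down to (5,3)
Step 12: enter (5,3), '.' pass, move down to (6,3)
Step 13: enter (6,3), '.' pass, move down to (7,3)
Step 14: enter (7,3), '.' pass, move down to (8,3)
Step 15: at (8,3) — EXIT via bottom edge, pos 3
Distinct cells visited: 14 (path length 14)

Answer: 14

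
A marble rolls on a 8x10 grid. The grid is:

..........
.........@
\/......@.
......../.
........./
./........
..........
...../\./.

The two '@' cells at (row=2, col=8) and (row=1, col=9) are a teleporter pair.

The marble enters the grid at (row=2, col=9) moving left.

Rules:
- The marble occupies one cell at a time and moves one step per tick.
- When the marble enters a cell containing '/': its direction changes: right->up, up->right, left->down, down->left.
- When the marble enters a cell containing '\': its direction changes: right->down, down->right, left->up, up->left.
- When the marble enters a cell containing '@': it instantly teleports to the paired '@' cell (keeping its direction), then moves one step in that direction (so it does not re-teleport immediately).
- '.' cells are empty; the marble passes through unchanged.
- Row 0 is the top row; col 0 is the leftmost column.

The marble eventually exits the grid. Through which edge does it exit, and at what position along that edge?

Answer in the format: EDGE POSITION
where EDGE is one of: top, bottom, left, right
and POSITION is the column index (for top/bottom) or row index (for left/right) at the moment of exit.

Step 1: enter (2,9), '.' pass, move left to (2,8)
Step 2: enter (2,8), '@' teleport (2,8)->(1,9), also enter (1,9), move left to (1,8)
Step 3: enter (1,8), '.' pass, move left to (1,7)
Step 4: enter (1,7), '.' pass, move left to (1,6)
Step 5: enter (1,6), '.' pass, move left to (1,5)
Step 6: enter (1,5), '.' pass, move left to (1,4)
Step 7: enter (1,4), '.' pass, move left to (1,3)
Step 8: enter (1,3), '.' pass, move left to (1,2)
Step 9: enter (1,2), '.' pass, move left to (1,1)
Step 10: enter (1,1), '.' pass, move left to (1,0)
Step 11: enter (1,0), '.' pass, move left to (1,-1)
Step 12: at (1,-1) — EXIT via left edge, pos 1

Answer: left 1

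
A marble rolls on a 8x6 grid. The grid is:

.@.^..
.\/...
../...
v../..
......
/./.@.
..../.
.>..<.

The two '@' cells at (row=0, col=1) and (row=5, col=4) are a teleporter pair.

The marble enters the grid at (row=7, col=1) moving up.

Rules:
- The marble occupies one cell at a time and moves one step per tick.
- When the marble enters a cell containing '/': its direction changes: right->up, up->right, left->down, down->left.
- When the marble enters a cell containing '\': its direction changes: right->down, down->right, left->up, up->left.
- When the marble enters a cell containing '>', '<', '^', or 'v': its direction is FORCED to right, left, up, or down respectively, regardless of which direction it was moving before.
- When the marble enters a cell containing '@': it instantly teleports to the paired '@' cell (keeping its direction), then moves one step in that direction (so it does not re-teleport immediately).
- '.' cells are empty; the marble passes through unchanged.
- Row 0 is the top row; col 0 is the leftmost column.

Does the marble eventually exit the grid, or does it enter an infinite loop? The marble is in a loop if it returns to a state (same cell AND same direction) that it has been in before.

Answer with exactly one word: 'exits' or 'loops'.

Answer: loops

Derivation:
Step 1: enter (7,1), '>' forces up->right, move right to (7,2)
Step 2: enter (7,2), '.' pass, move right to (7,3)
Step 3: enter (7,3), '.' pass, move right to (7,4)
Step 4: enter (7,4), '<' forces right->left, move left to (7,3)
Step 5: enter (7,3), '.' pass, move left to (7,2)
Step 6: enter (7,2), '.' pass, move left to (7,1)
Step 7: enter (7,1), '>' forces left->right, move right to (7,2)
Step 8: at (7,2) dir=right — LOOP DETECTED (seen before)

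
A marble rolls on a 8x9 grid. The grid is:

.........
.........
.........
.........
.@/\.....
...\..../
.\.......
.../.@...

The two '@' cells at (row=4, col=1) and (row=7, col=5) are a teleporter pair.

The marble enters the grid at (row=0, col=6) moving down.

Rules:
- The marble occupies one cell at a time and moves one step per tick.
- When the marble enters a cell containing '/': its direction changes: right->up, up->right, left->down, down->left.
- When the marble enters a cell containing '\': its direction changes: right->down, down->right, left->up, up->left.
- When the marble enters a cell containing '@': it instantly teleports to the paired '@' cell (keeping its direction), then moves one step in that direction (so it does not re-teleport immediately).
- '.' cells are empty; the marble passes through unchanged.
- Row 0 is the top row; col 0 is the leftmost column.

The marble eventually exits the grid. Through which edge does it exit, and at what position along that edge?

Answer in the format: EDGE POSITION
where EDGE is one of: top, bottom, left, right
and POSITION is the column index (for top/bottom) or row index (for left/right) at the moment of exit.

Answer: bottom 6

Derivation:
Step 1: enter (0,6), '.' pass, move down to (1,6)
Step 2: enter (1,6), '.' pass, move down to (2,6)
Step 3: enter (2,6), '.' pass, move down to (3,6)
Step 4: enter (3,6), '.' pass, move down to (4,6)
Step 5: enter (4,6), '.' pass, move down to (5,6)
Step 6: enter (5,6), '.' pass, move down to (6,6)
Step 7: enter (6,6), '.' pass, move down to (7,6)
Step 8: enter (7,6), '.' pass, move down to (8,6)
Step 9: at (8,6) — EXIT via bottom edge, pos 6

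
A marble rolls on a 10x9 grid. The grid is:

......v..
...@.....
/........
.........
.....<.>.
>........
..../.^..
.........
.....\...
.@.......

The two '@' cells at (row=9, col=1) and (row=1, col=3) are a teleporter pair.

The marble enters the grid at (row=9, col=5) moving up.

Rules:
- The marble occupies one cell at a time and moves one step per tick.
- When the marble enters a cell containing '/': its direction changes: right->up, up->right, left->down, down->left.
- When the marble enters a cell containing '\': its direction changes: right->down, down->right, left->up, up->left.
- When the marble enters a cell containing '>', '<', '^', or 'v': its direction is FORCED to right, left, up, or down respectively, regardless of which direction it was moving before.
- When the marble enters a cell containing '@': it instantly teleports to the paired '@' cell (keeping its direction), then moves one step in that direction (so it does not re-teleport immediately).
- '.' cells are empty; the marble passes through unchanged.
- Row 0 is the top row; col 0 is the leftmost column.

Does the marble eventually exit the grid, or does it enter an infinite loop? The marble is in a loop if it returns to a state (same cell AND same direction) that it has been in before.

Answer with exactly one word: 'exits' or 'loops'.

Answer: exits

Derivation:
Step 1: enter (9,5), '.' pass, move up to (8,5)
Step 2: enter (8,5), '\' deflects up->left, move left to (8,4)
Step 3: enter (8,4), '.' pass, move left to (8,3)
Step 4: enter (8,3), '.' pass, move left to (8,2)
Step 5: enter (8,2), '.' pass, move left to (8,1)
Step 6: enter (8,1), '.' pass, move left to (8,0)
Step 7: enter (8,0), '.' pass, move left to (8,-1)
Step 8: at (8,-1) — EXIT via left edge, pos 8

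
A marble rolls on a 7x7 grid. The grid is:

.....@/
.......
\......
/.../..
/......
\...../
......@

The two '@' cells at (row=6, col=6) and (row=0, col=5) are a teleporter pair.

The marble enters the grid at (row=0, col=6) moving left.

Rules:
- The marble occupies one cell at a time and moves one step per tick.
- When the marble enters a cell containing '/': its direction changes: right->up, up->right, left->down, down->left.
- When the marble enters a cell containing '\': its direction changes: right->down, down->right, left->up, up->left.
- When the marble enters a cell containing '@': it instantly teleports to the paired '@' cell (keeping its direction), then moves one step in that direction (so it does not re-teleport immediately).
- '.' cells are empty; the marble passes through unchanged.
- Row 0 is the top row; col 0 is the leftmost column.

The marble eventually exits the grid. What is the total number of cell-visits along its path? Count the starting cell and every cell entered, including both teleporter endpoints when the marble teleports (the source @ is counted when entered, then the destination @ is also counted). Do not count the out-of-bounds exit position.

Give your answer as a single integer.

Answer: 19

Derivation:
Step 1: enter (0,6), '/' deflects left->down, move down to (1,6)
Step 2: enter (1,6), '.' pass, move down to (2,6)
Step 3: enter (2,6), '.' pass, move down to (3,6)
Step 4: enter (3,6), '.' pass, move down to (4,6)
Step 5: enter (4,6), '.' pass, move down to (5,6)
Step 6: enter (5,6), '/' deflects down->left, move left to (5,5)
Step 7: enter (5,5), '.' pass, move left to (5,4)
Step 8: enter (5,4), '.' pass, move left to (5,3)
Step 9: enter (5,3), '.' pass, move left to (5,2)
Step 10: enter (5,2), '.' pass, move left to (5,1)
Step 11: enter (5,1), '.' pass, move left to (5,0)
Step 12: enter (5,0), '\' deflects left->up, move up to (4,0)
Step 13: enter (4,0), '/' deflects up->right, move right to (4,1)
Step 14: enter (4,1), '.' pass, move right to (4,2)
Step 15: enter (4,2), '.' pass, move right to (4,3)
Step 16: enter (4,3), '.' pass, move right to (4,4)
Step 17: enter (4,4), '.' pass, move right to (4,5)
Step 18: enter (4,5), '.' pass, move right to (4,6)
Step 19: enter (4,6), '.' pass, move right to (4,7)
Step 20: at (4,7) — EXIT via right edge, pos 4
Path length (cell visits): 19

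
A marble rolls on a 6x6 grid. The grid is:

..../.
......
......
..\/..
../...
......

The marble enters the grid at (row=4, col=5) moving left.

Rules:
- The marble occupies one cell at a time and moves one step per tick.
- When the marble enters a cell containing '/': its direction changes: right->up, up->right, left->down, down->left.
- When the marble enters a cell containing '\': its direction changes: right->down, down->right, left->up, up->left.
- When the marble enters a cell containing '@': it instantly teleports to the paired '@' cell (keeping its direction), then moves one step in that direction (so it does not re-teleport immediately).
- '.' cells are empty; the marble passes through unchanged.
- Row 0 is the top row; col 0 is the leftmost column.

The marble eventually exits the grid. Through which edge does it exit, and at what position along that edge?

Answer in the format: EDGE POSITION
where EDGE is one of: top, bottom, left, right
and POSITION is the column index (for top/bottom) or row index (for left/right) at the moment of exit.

Answer: bottom 2

Derivation:
Step 1: enter (4,5), '.' pass, move left to (4,4)
Step 2: enter (4,4), '.' pass, move left to (4,3)
Step 3: enter (4,3), '.' pass, move left to (4,2)
Step 4: enter (4,2), '/' deflects left->down, move down to (5,2)
Step 5: enter (5,2), '.' pass, move down to (6,2)
Step 6: at (6,2) — EXIT via bottom edge, pos 2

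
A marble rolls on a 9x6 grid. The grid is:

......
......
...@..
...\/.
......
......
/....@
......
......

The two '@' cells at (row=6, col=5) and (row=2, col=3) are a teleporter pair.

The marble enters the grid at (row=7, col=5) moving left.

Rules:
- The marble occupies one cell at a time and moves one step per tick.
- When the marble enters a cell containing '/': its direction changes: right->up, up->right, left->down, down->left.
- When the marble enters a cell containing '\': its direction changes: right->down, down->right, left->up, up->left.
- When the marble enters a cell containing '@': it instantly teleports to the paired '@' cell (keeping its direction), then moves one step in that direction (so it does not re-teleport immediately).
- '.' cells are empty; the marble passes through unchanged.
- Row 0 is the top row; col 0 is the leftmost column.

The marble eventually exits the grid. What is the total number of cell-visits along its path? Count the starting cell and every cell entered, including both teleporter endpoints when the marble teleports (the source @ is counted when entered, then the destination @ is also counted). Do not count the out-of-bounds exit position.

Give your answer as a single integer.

Step 1: enter (7,5), '.' pass, move left to (7,4)
Step 2: enter (7,4), '.' pass, move left to (7,3)
Step 3: enter (7,3), '.' pass, move left to (7,2)
Step 4: enter (7,2), '.' pass, move left to (7,1)
Step 5: enter (7,1), '.' pass, move left to (7,0)
Step 6: enter (7,0), '.' pass, move left to (7,-1)
Step 7: at (7,-1) — EXIT via left edge, pos 7
Path length (cell visits): 6

Answer: 6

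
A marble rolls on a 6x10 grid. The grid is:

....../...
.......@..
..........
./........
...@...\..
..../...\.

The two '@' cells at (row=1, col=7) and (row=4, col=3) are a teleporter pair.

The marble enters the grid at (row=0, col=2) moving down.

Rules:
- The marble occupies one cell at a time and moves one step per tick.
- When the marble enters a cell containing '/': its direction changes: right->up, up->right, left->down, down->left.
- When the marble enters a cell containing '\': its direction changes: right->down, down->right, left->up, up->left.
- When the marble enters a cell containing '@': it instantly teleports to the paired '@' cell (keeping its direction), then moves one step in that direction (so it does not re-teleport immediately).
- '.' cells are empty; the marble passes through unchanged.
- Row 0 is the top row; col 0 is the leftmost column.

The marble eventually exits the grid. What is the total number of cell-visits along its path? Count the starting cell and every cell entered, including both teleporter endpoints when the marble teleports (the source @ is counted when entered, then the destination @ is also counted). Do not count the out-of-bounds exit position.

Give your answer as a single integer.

Step 1: enter (0,2), '.' pass, move down to (1,2)
Step 2: enter (1,2), '.' pass, move down to (2,2)
Step 3: enter (2,2), '.' pass, move down to (3,2)
Step 4: enter (3,2), '.' pass, move down to (4,2)
Step 5: enter (4,2), '.' pass, move down to (5,2)
Step 6: enter (5,2), '.' pass, move down to (6,2)
Step 7: at (6,2) — EXIT via bottom edge, pos 2
Path length (cell visits): 6

Answer: 6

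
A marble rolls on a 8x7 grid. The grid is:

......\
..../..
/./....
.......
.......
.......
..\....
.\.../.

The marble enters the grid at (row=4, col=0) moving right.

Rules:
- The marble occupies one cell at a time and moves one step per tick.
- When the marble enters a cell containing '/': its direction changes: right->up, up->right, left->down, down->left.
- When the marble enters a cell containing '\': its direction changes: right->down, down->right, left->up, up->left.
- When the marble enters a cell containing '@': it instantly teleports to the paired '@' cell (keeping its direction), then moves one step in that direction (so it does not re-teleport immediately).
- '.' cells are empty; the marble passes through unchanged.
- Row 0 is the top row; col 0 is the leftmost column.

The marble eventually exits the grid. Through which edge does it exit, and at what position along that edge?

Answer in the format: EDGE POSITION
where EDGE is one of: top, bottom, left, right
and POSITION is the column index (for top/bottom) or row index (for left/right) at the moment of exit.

Step 1: enter (4,0), '.' pass, move right to (4,1)
Step 2: enter (4,1), '.' pass, move right to (4,2)
Step 3: enter (4,2), '.' pass, move right to (4,3)
Step 4: enter (4,3), '.' pass, move right to (4,4)
Step 5: enter (4,4), '.' pass, move right to (4,5)
Step 6: enter (4,5), '.' pass, move right to (4,6)
Step 7: enter (4,6), '.' pass, move right to (4,7)
Step 8: at (4,7) — EXIT via right edge, pos 4

Answer: right 4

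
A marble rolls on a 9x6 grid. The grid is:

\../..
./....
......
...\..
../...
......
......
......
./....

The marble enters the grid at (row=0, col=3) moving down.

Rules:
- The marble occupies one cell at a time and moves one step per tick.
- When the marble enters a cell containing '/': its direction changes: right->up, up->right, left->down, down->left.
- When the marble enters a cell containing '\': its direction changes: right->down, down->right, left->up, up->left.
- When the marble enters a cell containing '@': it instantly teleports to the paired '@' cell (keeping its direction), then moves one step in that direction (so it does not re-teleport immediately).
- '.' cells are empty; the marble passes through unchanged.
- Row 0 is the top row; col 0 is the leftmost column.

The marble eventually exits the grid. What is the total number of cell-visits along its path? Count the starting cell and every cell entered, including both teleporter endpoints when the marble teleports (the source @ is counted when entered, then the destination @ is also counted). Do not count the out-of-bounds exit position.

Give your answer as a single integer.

Answer: 4

Derivation:
Step 1: enter (0,3), '/' deflects down->left, move left to (0,2)
Step 2: enter (0,2), '.' pass, move left to (0,1)
Step 3: enter (0,1), '.' pass, move left to (0,0)
Step 4: enter (0,0), '\' deflects left->up, move up to (-1,0)
Step 5: at (-1,0) — EXIT via top edge, pos 0
Path length (cell visits): 4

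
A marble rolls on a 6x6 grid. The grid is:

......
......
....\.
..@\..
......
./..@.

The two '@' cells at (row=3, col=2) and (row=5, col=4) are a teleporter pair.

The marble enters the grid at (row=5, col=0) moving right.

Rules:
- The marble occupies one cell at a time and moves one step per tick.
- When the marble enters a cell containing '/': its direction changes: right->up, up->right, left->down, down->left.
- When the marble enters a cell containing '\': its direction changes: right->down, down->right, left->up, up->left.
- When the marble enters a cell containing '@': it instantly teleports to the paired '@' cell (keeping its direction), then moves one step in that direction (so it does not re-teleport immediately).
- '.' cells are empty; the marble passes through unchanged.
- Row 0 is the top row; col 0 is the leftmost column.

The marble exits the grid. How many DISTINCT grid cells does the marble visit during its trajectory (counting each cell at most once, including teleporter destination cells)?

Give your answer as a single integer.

Answer: 7

Derivation:
Step 1: enter (5,0), '.' pass, move right to (5,1)
Step 2: enter (5,1), '/' deflects right->up, move up to (4,1)
Step 3: enter (4,1), '.' pass, move up to (3,1)
Step 4: enter (3,1), '.' pass, move up to (2,1)
Step 5: enter (2,1), '.' pass, move up to (1,1)
Step 6: enter (1,1), '.' pass, move up to (0,1)
Step 7: enter (0,1), '.' pass, move up to (-1,1)
Step 8: at (-1,1) — EXIT via top edge, pos 1
Distinct cells visited: 7 (path length 7)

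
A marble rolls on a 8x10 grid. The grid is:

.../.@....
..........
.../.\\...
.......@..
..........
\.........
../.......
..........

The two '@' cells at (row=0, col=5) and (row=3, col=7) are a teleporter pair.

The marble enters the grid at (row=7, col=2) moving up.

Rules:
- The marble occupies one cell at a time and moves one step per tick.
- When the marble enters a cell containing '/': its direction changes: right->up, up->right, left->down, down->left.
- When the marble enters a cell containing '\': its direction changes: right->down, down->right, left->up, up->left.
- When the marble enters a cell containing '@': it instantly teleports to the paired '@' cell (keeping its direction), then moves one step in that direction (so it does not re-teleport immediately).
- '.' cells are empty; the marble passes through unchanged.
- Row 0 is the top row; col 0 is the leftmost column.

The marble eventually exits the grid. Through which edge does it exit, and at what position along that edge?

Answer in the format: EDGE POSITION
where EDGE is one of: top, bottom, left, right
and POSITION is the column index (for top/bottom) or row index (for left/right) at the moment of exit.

Step 1: enter (7,2), '.' pass, move up to (6,2)
Step 2: enter (6,2), '/' deflects up->right, move right to (6,3)
Step 3: enter (6,3), '.' pass, move right to (6,4)
Step 4: enter (6,4), '.' pass, move right to (6,5)
Step 5: enter (6,5), '.' pass, move right to (6,6)
Step 6: enter (6,6), '.' pass, move right to (6,7)
Step 7: enter (6,7), '.' pass, move right to (6,8)
Step 8: enter (6,8), '.' pass, move right to (6,9)
Step 9: enter (6,9), '.' pass, move right to (6,10)
Step 10: at (6,10) — EXIT via right edge, pos 6

Answer: right 6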